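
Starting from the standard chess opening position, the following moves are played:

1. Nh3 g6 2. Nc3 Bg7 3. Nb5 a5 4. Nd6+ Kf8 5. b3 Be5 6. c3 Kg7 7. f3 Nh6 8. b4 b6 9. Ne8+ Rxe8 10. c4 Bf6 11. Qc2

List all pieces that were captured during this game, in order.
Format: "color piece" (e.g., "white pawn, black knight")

Tracking captures:
  Rxe8: captured white knight

white knight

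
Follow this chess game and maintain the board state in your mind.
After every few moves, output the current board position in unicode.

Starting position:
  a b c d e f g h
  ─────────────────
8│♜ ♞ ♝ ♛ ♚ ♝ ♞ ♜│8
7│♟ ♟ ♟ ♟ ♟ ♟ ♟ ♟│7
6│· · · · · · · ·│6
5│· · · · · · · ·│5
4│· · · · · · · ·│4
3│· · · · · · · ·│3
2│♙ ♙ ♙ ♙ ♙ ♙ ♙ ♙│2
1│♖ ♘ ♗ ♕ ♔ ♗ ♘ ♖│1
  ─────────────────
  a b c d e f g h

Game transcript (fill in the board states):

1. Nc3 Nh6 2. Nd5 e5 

  a b c d e f g h
  ─────────────────
8│♜ ♞ ♝ ♛ ♚ ♝ · ♜│8
7│♟ ♟ ♟ ♟ · ♟ ♟ ♟│7
6│· · · · · · · ♞│6
5│· · · ♘ ♟ · · ·│5
4│· · · · · · · ·│4
3│· · · · · · · ·│3
2│♙ ♙ ♙ ♙ ♙ ♙ ♙ ♙│2
1│♖ · ♗ ♕ ♔ ♗ ♘ ♖│1
  ─────────────────
  a b c d e f g h

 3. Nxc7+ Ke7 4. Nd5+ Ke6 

  a b c d e f g h
  ─────────────────
8│♜ ♞ ♝ ♛ · ♝ · ♜│8
7│♟ ♟ · ♟ · ♟ ♟ ♟│7
6│· · · · ♚ · · ♞│6
5│· · · ♘ ♟ · · ·│5
4│· · · · · · · ·│4
3│· · · · · · · ·│3
2│♙ ♙ ♙ ♙ ♙ ♙ ♙ ♙│2
1│♖ · ♗ ♕ ♔ ♗ ♘ ♖│1
  ─────────────────
  a b c d e f g h

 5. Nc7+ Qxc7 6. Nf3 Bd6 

  a b c d e f g h
  ─────────────────
8│♜ ♞ ♝ · · · · ♜│8
7│♟ ♟ ♛ ♟ · ♟ ♟ ♟│7
6│· · · ♝ ♚ · · ♞│6
5│· · · · ♟ · · ·│5
4│· · · · · · · ·│4
3│· · · · · ♘ · ·│3
2│♙ ♙ ♙ ♙ ♙ ♙ ♙ ♙│2
1│♖ · ♗ ♕ ♔ ♗ · ♖│1
  ─────────────────
  a b c d e f g h

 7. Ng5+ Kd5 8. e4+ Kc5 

  a b c d e f g h
  ─────────────────
8│♜ ♞ ♝ · · · · ♜│8
7│♟ ♟ ♛ ♟ · ♟ ♟ ♟│7
6│· · · ♝ · · · ♞│6
5│· · ♚ · ♟ · ♘ ·│5
4│· · · · ♙ · · ·│4
3│· · · · · · · ·│3
2│♙ ♙ ♙ ♙ · ♙ ♙ ♙│2
1│♖ · ♗ ♕ ♔ ♗ · ♖│1
  ─────────────────
  a b c d e f g h

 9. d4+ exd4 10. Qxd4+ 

  a b c d e f g h
  ─────────────────
8│♜ ♞ ♝ · · · · ♜│8
7│♟ ♟ ♛ ♟ · ♟ ♟ ♟│7
6│· · · ♝ · · · ♞│6
5│· · ♚ · · · ♘ ·│5
4│· · · ♕ ♙ · · ·│4
3│· · · · · · · ·│3
2│♙ ♙ ♙ · · ♙ ♙ ♙│2
1│♖ · ♗ · ♔ ♗ · ♖│1
  ─────────────────
  a b c d e f g h


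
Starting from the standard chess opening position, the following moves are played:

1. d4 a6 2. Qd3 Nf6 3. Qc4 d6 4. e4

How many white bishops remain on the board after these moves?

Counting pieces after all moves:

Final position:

  a b c d e f g h
  ─────────────────
8│♜ ♞ ♝ ♛ ♚ ♝ · ♜│8
7│· ♟ ♟ · ♟ ♟ ♟ ♟│7
6│♟ · · ♟ · ♞ · ·│6
5│· · · · · · · ·│5
4│· · ♕ ♙ ♙ · · ·│4
3│· · · · · · · ·│3
2│♙ ♙ ♙ · · ♙ ♙ ♙│2
1│♖ ♘ ♗ · ♔ ♗ ♘ ♖│1
  ─────────────────
  a b c d e f g h


2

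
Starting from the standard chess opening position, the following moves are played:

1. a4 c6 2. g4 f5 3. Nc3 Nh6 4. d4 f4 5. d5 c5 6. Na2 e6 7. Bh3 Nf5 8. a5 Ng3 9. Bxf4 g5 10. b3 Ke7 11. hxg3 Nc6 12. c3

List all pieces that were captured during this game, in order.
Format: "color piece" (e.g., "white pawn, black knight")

Tracking captures:
  Bxf4: captured black pawn
  hxg3: captured black knight

black pawn, black knight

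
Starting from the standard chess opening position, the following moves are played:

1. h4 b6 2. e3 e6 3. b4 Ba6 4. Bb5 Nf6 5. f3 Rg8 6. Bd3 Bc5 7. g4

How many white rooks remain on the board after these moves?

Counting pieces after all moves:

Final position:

  a b c d e f g h
  ─────────────────
8│♜ ♞ · ♛ ♚ · ♜ ·│8
7│♟ · ♟ ♟ · ♟ ♟ ♟│7
6│♝ ♟ · · ♟ ♞ · ·│6
5│· · ♝ · · · · ·│5
4│· ♙ · · · · ♙ ♙│4
3│· · · ♗ ♙ ♙ · ·│3
2│♙ · ♙ ♙ · · · ·│2
1│♖ ♘ ♗ ♕ ♔ · ♘ ♖│1
  ─────────────────
  a b c d e f g h


2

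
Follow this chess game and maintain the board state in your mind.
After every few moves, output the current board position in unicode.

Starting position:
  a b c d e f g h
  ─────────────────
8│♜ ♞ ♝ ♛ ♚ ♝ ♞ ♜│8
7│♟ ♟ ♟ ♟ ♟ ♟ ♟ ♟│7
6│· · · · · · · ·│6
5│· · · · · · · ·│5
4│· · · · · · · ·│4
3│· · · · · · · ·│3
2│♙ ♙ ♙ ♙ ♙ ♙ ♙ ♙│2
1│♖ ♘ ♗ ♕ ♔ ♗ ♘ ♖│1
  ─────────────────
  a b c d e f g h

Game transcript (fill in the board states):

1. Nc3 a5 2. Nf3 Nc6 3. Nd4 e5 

  a b c d e f g h
  ─────────────────
8│♜ · ♝ ♛ ♚ ♝ ♞ ♜│8
7│· ♟ ♟ ♟ · ♟ ♟ ♟│7
6│· · ♞ · · · · ·│6
5│♟ · · · ♟ · · ·│5
4│· · · ♘ · · · ·│4
3│· · ♘ · · · · ·│3
2│♙ ♙ ♙ ♙ ♙ ♙ ♙ ♙│2
1│♖ · ♗ ♕ ♔ ♗ · ♖│1
  ─────────────────
  a b c d e f g h

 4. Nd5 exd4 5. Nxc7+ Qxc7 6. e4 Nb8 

  a b c d e f g h
  ─────────────────
8│♜ ♞ ♝ · ♚ ♝ ♞ ♜│8
7│· ♟ ♛ ♟ · ♟ ♟ ♟│7
6│· · · · · · · ·│6
5│♟ · · · · · · ·│5
4│· · · ♟ ♙ · · ·│4
3│· · · · · · · ·│3
2│♙ ♙ ♙ ♙ · ♙ ♙ ♙│2
1│♖ · ♗ ♕ ♔ ♗ · ♖│1
  ─────────────────
  a b c d e f g h

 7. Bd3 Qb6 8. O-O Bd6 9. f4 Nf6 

  a b c d e f g h
  ─────────────────
8│♜ ♞ ♝ · ♚ · · ♜│8
7│· ♟ · ♟ · ♟ ♟ ♟│7
6│· ♛ · ♝ · ♞ · ·│6
5│♟ · · · · · · ·│5
4│· · · ♟ ♙ ♙ · ·│4
3│· · · ♗ · · · ·│3
2│♙ ♙ ♙ ♙ · · ♙ ♙│2
1│♖ · ♗ ♕ · ♖ ♔ ·│1
  ─────────────────
  a b c d e f g h

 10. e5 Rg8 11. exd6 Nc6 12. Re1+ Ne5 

  a b c d e f g h
  ─────────────────
8│♜ · ♝ · ♚ · ♜ ·│8
7│· ♟ · ♟ · ♟ ♟ ♟│7
6│· ♛ · ♙ · ♞ · ·│6
5│♟ · · · ♞ · · ·│5
4│· · · ♟ · ♙ · ·│4
3│· · · ♗ · · · ·│3
2│♙ ♙ ♙ ♙ · · ♙ ♙│2
1│♖ · ♗ ♕ ♖ · ♔ ·│1
  ─────────────────
  a b c d e f g h

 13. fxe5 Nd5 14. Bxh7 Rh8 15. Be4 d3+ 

  a b c d e f g h
  ─────────────────
8│♜ · ♝ · ♚ · · ♜│8
7│· ♟ · ♟ · ♟ ♟ ·│7
6│· ♛ · ♙ · · · ·│6
5│♟ · · ♞ ♙ · · ·│5
4│· · · · ♗ · · ·│4
3│· · · ♟ · · · ·│3
2│♙ ♙ ♙ ♙ · · ♙ ♙│2
1│♖ · ♗ ♕ ♖ · ♔ ·│1
  ─────────────────
  a b c d e f g h



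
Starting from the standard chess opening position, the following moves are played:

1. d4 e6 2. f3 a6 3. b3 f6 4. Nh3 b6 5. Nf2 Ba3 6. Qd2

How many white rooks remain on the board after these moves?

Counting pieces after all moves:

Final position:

  a b c d e f g h
  ─────────────────
8│♜ ♞ ♝ ♛ ♚ · ♞ ♜│8
7│· · ♟ ♟ · · ♟ ♟│7
6│♟ ♟ · · ♟ ♟ · ·│6
5│· · · · · · · ·│5
4│· · · ♙ · · · ·│4
3│♝ ♙ · · · ♙ · ·│3
2│♙ · ♙ ♕ ♙ ♘ ♙ ♙│2
1│♖ ♘ ♗ · ♔ ♗ · ♖│1
  ─────────────────
  a b c d e f g h


2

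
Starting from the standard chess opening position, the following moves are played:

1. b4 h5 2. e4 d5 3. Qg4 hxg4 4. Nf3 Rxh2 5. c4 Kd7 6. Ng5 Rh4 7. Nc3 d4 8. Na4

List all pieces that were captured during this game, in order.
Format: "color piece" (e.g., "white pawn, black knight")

Tracking captures:
  hxg4: captured white queen
  Rxh2: captured white pawn

white queen, white pawn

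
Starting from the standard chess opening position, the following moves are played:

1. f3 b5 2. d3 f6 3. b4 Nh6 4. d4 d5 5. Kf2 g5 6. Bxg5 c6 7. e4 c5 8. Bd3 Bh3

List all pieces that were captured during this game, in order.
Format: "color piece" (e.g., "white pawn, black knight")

Tracking captures:
  Bxg5: captured black pawn

black pawn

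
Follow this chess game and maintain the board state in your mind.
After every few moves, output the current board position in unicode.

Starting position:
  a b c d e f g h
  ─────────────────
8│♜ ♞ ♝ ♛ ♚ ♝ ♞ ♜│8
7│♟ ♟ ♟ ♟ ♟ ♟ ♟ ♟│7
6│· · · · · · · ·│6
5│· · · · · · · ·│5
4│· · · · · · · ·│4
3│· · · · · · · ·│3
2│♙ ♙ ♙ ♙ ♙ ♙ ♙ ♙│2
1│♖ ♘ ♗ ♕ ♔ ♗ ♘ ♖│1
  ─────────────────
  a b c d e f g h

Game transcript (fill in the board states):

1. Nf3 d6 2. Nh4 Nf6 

  a b c d e f g h
  ─────────────────
8│♜ ♞ ♝ ♛ ♚ ♝ · ♜│8
7│♟ ♟ ♟ · ♟ ♟ ♟ ♟│7
6│· · · ♟ · ♞ · ·│6
5│· · · · · · · ·│5
4│· · · · · · · ♘│4
3│· · · · · · · ·│3
2│♙ ♙ ♙ ♙ ♙ ♙ ♙ ♙│2
1│♖ ♘ ♗ ♕ ♔ ♗ · ♖│1
  ─────────────────
  a b c d e f g h

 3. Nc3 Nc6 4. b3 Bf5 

  a b c d e f g h
  ─────────────────
8│♜ · · ♛ ♚ ♝ · ♜│8
7│♟ ♟ ♟ · ♟ ♟ ♟ ♟│7
6│· · ♞ ♟ · ♞ · ·│6
5│· · · · · ♝ · ·│5
4│· · · · · · · ♘│4
3│· ♙ ♘ · · · · ·│3
2│♙ · ♙ ♙ ♙ ♙ ♙ ♙│2
1│♖ · ♗ ♕ ♔ ♗ · ♖│1
  ─────────────────
  a b c d e f g h

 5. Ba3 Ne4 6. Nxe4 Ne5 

  a b c d e f g h
  ─────────────────
8│♜ · · ♛ ♚ ♝ · ♜│8
7│♟ ♟ ♟ · ♟ ♟ ♟ ♟│7
6│· · · ♟ · · · ·│6
5│· · · · ♞ ♝ · ·│5
4│· · · · ♘ · · ♘│4
3│♗ ♙ · · · · · ·│3
2│♙ · ♙ ♙ ♙ ♙ ♙ ♙│2
1│♖ · · ♕ ♔ ♗ · ♖│1
  ─────────────────
  a b c d e f g h



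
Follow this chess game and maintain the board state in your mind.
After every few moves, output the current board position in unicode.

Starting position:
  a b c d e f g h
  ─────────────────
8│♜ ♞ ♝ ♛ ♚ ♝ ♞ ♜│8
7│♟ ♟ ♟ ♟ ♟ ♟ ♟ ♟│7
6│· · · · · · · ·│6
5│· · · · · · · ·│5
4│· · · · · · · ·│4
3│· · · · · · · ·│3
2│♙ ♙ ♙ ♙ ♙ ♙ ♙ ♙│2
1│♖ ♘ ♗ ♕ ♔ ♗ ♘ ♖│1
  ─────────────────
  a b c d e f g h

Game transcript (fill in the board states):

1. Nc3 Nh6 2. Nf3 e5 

  a b c d e f g h
  ─────────────────
8│♜ ♞ ♝ ♛ ♚ ♝ · ♜│8
7│♟ ♟ ♟ ♟ · ♟ ♟ ♟│7
6│· · · · · · · ♞│6
5│· · · · ♟ · · ·│5
4│· · · · · · · ·│4
3│· · ♘ · · ♘ · ·│3
2│♙ ♙ ♙ ♙ ♙ ♙ ♙ ♙│2
1│♖ · ♗ ♕ ♔ ♗ · ♖│1
  ─────────────────
  a b c d e f g h

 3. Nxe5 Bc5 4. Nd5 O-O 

  a b c d e f g h
  ─────────────────
8│♜ ♞ ♝ ♛ · ♜ ♚ ·│8
7│♟ ♟ ♟ ♟ · ♟ ♟ ♟│7
6│· · · · · · · ♞│6
5│· · ♝ ♘ ♘ · · ·│5
4│· · · · · · · ·│4
3│· · · · · · · ·│3
2│♙ ♙ ♙ ♙ ♙ ♙ ♙ ♙│2
1│♖ · ♗ ♕ ♔ ♗ · ♖│1
  ─────────────────
  a b c d e f g h

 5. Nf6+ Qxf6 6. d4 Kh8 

  a b c d e f g h
  ─────────────────
8│♜ ♞ ♝ · · ♜ · ♚│8
7│♟ ♟ ♟ ♟ · ♟ ♟ ♟│7
6│· · · · · ♛ · ♞│6
5│· · ♝ · ♘ · · ·│5
4│· · · ♙ · · · ·│4
3│· · · · · · · ·│3
2│♙ ♙ ♙ · ♙ ♙ ♙ ♙│2
1│♖ · ♗ ♕ ♔ ♗ · ♖│1
  ─────────────────
  a b c d e f g h

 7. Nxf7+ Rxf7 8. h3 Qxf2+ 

  a b c d e f g h
  ─────────────────
8│♜ ♞ ♝ · · · · ♚│8
7│♟ ♟ ♟ ♟ · ♜ ♟ ♟│7
6│· · · · · · · ♞│6
5│· · ♝ · · · · ·│5
4│· · · ♙ · · · ·│4
3│· · · · · · · ♙│3
2│♙ ♙ ♙ · ♙ ♛ ♙ ·│2
1│♖ · ♗ ♕ ♔ ♗ · ♖│1
  ─────────────────
  a b c d e f g h

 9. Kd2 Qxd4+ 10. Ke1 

  a b c d e f g h
  ─────────────────
8│♜ ♞ ♝ · · · · ♚│8
7│♟ ♟ ♟ ♟ · ♜ ♟ ♟│7
6│· · · · · · · ♞│6
5│· · ♝ · · · · ·│5
4│· · · ♛ · · · ·│4
3│· · · · · · · ♙│3
2│♙ ♙ ♙ · ♙ · ♙ ·│2
1│♖ · ♗ ♕ ♔ ♗ · ♖│1
  ─────────────────
  a b c d e f g h


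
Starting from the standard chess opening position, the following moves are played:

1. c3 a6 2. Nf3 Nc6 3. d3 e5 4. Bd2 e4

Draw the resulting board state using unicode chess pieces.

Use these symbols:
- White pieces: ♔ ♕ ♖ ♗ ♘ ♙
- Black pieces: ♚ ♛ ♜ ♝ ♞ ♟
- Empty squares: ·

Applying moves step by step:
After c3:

♜ ♞ ♝ ♛ ♚ ♝ ♞ ♜
♟ ♟ ♟ ♟ ♟ ♟ ♟ ♟
· · · · · · · ·
· · · · · · · ·
· · · · · · · ·
· · ♙ · · · · ·
♙ ♙ · ♙ ♙ ♙ ♙ ♙
♖ ♘ ♗ ♕ ♔ ♗ ♘ ♖


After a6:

♜ ♞ ♝ ♛ ♚ ♝ ♞ ♜
· ♟ ♟ ♟ ♟ ♟ ♟ ♟
♟ · · · · · · ·
· · · · · · · ·
· · · · · · · ·
· · ♙ · · · · ·
♙ ♙ · ♙ ♙ ♙ ♙ ♙
♖ ♘ ♗ ♕ ♔ ♗ ♘ ♖


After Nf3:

♜ ♞ ♝ ♛ ♚ ♝ ♞ ♜
· ♟ ♟ ♟ ♟ ♟ ♟ ♟
♟ · · · · · · ·
· · · · · · · ·
· · · · · · · ·
· · ♙ · · ♘ · ·
♙ ♙ · ♙ ♙ ♙ ♙ ♙
♖ ♘ ♗ ♕ ♔ ♗ · ♖


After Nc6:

♜ · ♝ ♛ ♚ ♝ ♞ ♜
· ♟ ♟ ♟ ♟ ♟ ♟ ♟
♟ · ♞ · · · · ·
· · · · · · · ·
· · · · · · · ·
· · ♙ · · ♘ · ·
♙ ♙ · ♙ ♙ ♙ ♙ ♙
♖ ♘ ♗ ♕ ♔ ♗ · ♖


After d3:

♜ · ♝ ♛ ♚ ♝ ♞ ♜
· ♟ ♟ ♟ ♟ ♟ ♟ ♟
♟ · ♞ · · · · ·
· · · · · · · ·
· · · · · · · ·
· · ♙ ♙ · ♘ · ·
♙ ♙ · · ♙ ♙ ♙ ♙
♖ ♘ ♗ ♕ ♔ ♗ · ♖


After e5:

♜ · ♝ ♛ ♚ ♝ ♞ ♜
· ♟ ♟ ♟ · ♟ ♟ ♟
♟ · ♞ · · · · ·
· · · · ♟ · · ·
· · · · · · · ·
· · ♙ ♙ · ♘ · ·
♙ ♙ · · ♙ ♙ ♙ ♙
♖ ♘ ♗ ♕ ♔ ♗ · ♖


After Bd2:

♜ · ♝ ♛ ♚ ♝ ♞ ♜
· ♟ ♟ ♟ · ♟ ♟ ♟
♟ · ♞ · · · · ·
· · · · ♟ · · ·
· · · · · · · ·
· · ♙ ♙ · ♘ · ·
♙ ♙ · ♗ ♙ ♙ ♙ ♙
♖ ♘ · ♕ ♔ ♗ · ♖


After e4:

♜ · ♝ ♛ ♚ ♝ ♞ ♜
· ♟ ♟ ♟ · ♟ ♟ ♟
♟ · ♞ · · · · ·
· · · · · · · ·
· · · · ♟ · · ·
· · ♙ ♙ · ♘ · ·
♙ ♙ · ♗ ♙ ♙ ♙ ♙
♖ ♘ · ♕ ♔ ♗ · ♖



  a b c d e f g h
  ─────────────────
8│♜ · ♝ ♛ ♚ ♝ ♞ ♜│8
7│· ♟ ♟ ♟ · ♟ ♟ ♟│7
6│♟ · ♞ · · · · ·│6
5│· · · · · · · ·│5
4│· · · · ♟ · · ·│4
3│· · ♙ ♙ · ♘ · ·│3
2│♙ ♙ · ♗ ♙ ♙ ♙ ♙│2
1│♖ ♘ · ♕ ♔ ♗ · ♖│1
  ─────────────────
  a b c d e f g h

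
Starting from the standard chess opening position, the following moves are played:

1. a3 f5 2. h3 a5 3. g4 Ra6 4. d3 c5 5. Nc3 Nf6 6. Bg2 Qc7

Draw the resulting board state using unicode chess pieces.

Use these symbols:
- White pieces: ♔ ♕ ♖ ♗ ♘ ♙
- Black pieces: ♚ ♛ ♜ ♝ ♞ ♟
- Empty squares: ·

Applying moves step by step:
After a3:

♜ ♞ ♝ ♛ ♚ ♝ ♞ ♜
♟ ♟ ♟ ♟ ♟ ♟ ♟ ♟
· · · · · · · ·
· · · · · · · ·
· · · · · · · ·
♙ · · · · · · ·
· ♙ ♙ ♙ ♙ ♙ ♙ ♙
♖ ♘ ♗ ♕ ♔ ♗ ♘ ♖


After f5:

♜ ♞ ♝ ♛ ♚ ♝ ♞ ♜
♟ ♟ ♟ ♟ ♟ · ♟ ♟
· · · · · · · ·
· · · · · ♟ · ·
· · · · · · · ·
♙ · · · · · · ·
· ♙ ♙ ♙ ♙ ♙ ♙ ♙
♖ ♘ ♗ ♕ ♔ ♗ ♘ ♖


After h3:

♜ ♞ ♝ ♛ ♚ ♝ ♞ ♜
♟ ♟ ♟ ♟ ♟ · ♟ ♟
· · · · · · · ·
· · · · · ♟ · ·
· · · · · · · ·
♙ · · · · · · ♙
· ♙ ♙ ♙ ♙ ♙ ♙ ·
♖ ♘ ♗ ♕ ♔ ♗ ♘ ♖


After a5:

♜ ♞ ♝ ♛ ♚ ♝ ♞ ♜
· ♟ ♟ ♟ ♟ · ♟ ♟
· · · · · · · ·
♟ · · · · ♟ · ·
· · · · · · · ·
♙ · · · · · · ♙
· ♙ ♙ ♙ ♙ ♙ ♙ ·
♖ ♘ ♗ ♕ ♔ ♗ ♘ ♖


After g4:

♜ ♞ ♝ ♛ ♚ ♝ ♞ ♜
· ♟ ♟ ♟ ♟ · ♟ ♟
· · · · · · · ·
♟ · · · · ♟ · ·
· · · · · · ♙ ·
♙ · · · · · · ♙
· ♙ ♙ ♙ ♙ ♙ · ·
♖ ♘ ♗ ♕ ♔ ♗ ♘ ♖


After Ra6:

· ♞ ♝ ♛ ♚ ♝ ♞ ♜
· ♟ ♟ ♟ ♟ · ♟ ♟
♜ · · · · · · ·
♟ · · · · ♟ · ·
· · · · · · ♙ ·
♙ · · · · · · ♙
· ♙ ♙ ♙ ♙ ♙ · ·
♖ ♘ ♗ ♕ ♔ ♗ ♘ ♖


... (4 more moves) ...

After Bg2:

· ♞ ♝ ♛ ♚ ♝ · ♜
· ♟ · ♟ ♟ · ♟ ♟
♜ · · · · ♞ · ·
♟ · ♟ · · ♟ · ·
· · · · · · ♙ ·
♙ · ♘ ♙ · · · ♙
· ♙ ♙ · ♙ ♙ ♗ ·
♖ · ♗ ♕ ♔ · ♘ ♖


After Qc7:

· ♞ ♝ · ♚ ♝ · ♜
· ♟ ♛ ♟ ♟ · ♟ ♟
♜ · · · · ♞ · ·
♟ · ♟ · · ♟ · ·
· · · · · · ♙ ·
♙ · ♘ ♙ · · · ♙
· ♙ ♙ · ♙ ♙ ♗ ·
♖ · ♗ ♕ ♔ · ♘ ♖



  a b c d e f g h
  ─────────────────
8│· ♞ ♝ · ♚ ♝ · ♜│8
7│· ♟ ♛ ♟ ♟ · ♟ ♟│7
6│♜ · · · · ♞ · ·│6
5│♟ · ♟ · · ♟ · ·│5
4│· · · · · · ♙ ·│4
3│♙ · ♘ ♙ · · · ♙│3
2│· ♙ ♙ · ♙ ♙ ♗ ·│2
1│♖ · ♗ ♕ ♔ · ♘ ♖│1
  ─────────────────
  a b c d e f g h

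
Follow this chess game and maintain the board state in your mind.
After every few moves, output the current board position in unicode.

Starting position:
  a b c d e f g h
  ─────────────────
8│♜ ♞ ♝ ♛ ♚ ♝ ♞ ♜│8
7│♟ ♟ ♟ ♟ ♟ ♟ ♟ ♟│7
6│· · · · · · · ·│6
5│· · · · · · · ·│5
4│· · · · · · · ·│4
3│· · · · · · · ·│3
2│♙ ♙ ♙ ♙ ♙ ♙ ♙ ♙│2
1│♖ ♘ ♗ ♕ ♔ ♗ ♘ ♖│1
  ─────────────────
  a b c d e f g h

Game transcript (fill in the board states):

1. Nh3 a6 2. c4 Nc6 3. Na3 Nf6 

  a b c d e f g h
  ─────────────────
8│♜ · ♝ ♛ ♚ ♝ · ♜│8
7│· ♟ ♟ ♟ ♟ ♟ ♟ ♟│7
6│♟ · ♞ · · ♞ · ·│6
5│· · · · · · · ·│5
4│· · ♙ · · · · ·│4
3│♘ · · · · · · ♘│3
2│♙ ♙ · ♙ ♙ ♙ ♙ ♙│2
1│♖ · ♗ ♕ ♔ ♗ · ♖│1
  ─────────────────
  a b c d e f g h

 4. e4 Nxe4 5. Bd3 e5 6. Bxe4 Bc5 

  a b c d e f g h
  ─────────────────
8│♜ · ♝ ♛ ♚ · · ♜│8
7│· ♟ ♟ ♟ · ♟ ♟ ♟│7
6│♟ · ♞ · · · · ·│6
5│· · ♝ · ♟ · · ·│5
4│· · ♙ · ♗ · · ·│4
3│♘ · · · · · · ♘│3
2│♙ ♙ · ♙ · ♙ ♙ ♙│2
1│♖ · ♗ ♕ ♔ · · ♖│1
  ─────────────────
  a b c d e f g h

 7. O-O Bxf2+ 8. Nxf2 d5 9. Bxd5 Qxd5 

  a b c d e f g h
  ─────────────────
8│♜ · ♝ · ♚ · · ♜│8
7│· ♟ ♟ · · ♟ ♟ ♟│7
6│♟ · ♞ · · · · ·│6
5│· · · ♛ ♟ · · ·│5
4│· · ♙ · · · · ·│4
3│♘ · · · · · · ·│3
2│♙ ♙ · ♙ · ♘ ♙ ♙│2
1│♖ · ♗ ♕ · ♖ ♔ ·│1
  ─────────────────
  a b c d e f g h

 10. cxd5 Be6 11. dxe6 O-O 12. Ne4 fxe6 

  a b c d e f g h
  ─────────────────
8│♜ · · · · ♜ ♚ ·│8
7│· ♟ ♟ · · · ♟ ♟│7
6│♟ · ♞ · ♟ · · ·│6
5│· · · · ♟ · · ·│5
4│· · · · ♘ · · ·│4
3│♘ · · · · · · ·│3
2│♙ ♙ · ♙ · · ♙ ♙│2
1│♖ · ♗ ♕ · ♖ ♔ ·│1
  ─────────────────
  a b c d e f g h

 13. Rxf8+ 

  a b c d e f g h
  ─────────────────
8│♜ · · · · ♖ ♚ ·│8
7│· ♟ ♟ · · · ♟ ♟│7
6│♟ · ♞ · ♟ · · ·│6
5│· · · · ♟ · · ·│5
4│· · · · ♘ · · ·│4
3│♘ · · · · · · ·│3
2│♙ ♙ · ♙ · · ♙ ♙│2
1│♖ · ♗ ♕ · · ♔ ·│1
  ─────────────────
  a b c d e f g h


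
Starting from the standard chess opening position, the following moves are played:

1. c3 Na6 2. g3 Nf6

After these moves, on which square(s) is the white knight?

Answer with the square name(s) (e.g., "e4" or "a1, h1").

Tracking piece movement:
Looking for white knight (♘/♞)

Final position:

  a b c d e f g h
  ─────────────────
8│♜ · ♝ ♛ ♚ ♝ · ♜│8
7│♟ ♟ ♟ ♟ ♟ ♟ ♟ ♟│7
6│♞ · · · · ♞ · ·│6
5│· · · · · · · ·│5
4│· · · · · · · ·│4
3│· · ♙ · · · ♙ ·│3
2│♙ ♙ · ♙ ♙ ♙ · ♙│2
1│♖ ♘ ♗ ♕ ♔ ♗ ♘ ♖│1
  ─────────────────
  a b c d e f g h


b1, g1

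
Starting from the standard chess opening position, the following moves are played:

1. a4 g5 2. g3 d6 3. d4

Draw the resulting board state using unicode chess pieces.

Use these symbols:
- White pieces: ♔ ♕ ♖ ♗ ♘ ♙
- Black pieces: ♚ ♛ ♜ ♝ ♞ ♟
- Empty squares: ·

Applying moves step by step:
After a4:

♜ ♞ ♝ ♛ ♚ ♝ ♞ ♜
♟ ♟ ♟ ♟ ♟ ♟ ♟ ♟
· · · · · · · ·
· · · · · · · ·
♙ · · · · · · ·
· · · · · · · ·
· ♙ ♙ ♙ ♙ ♙ ♙ ♙
♖ ♘ ♗ ♕ ♔ ♗ ♘ ♖


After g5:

♜ ♞ ♝ ♛ ♚ ♝ ♞ ♜
♟ ♟ ♟ ♟ ♟ ♟ · ♟
· · · · · · · ·
· · · · · · ♟ ·
♙ · · · · · · ·
· · · · · · · ·
· ♙ ♙ ♙ ♙ ♙ ♙ ♙
♖ ♘ ♗ ♕ ♔ ♗ ♘ ♖


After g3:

♜ ♞ ♝ ♛ ♚ ♝ ♞ ♜
♟ ♟ ♟ ♟ ♟ ♟ · ♟
· · · · · · · ·
· · · · · · ♟ ·
♙ · · · · · · ·
· · · · · · ♙ ·
· ♙ ♙ ♙ ♙ ♙ · ♙
♖ ♘ ♗ ♕ ♔ ♗ ♘ ♖


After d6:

♜ ♞ ♝ ♛ ♚ ♝ ♞ ♜
♟ ♟ ♟ · ♟ ♟ · ♟
· · · ♟ · · · ·
· · · · · · ♟ ·
♙ · · · · · · ·
· · · · · · ♙ ·
· ♙ ♙ ♙ ♙ ♙ · ♙
♖ ♘ ♗ ♕ ♔ ♗ ♘ ♖


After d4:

♜ ♞ ♝ ♛ ♚ ♝ ♞ ♜
♟ ♟ ♟ · ♟ ♟ · ♟
· · · ♟ · · · ·
· · · · · · ♟ ·
♙ · · ♙ · · · ·
· · · · · · ♙ ·
· ♙ ♙ · ♙ ♙ · ♙
♖ ♘ ♗ ♕ ♔ ♗ ♘ ♖



  a b c d e f g h
  ─────────────────
8│♜ ♞ ♝ ♛ ♚ ♝ ♞ ♜│8
7│♟ ♟ ♟ · ♟ ♟ · ♟│7
6│· · · ♟ · · · ·│6
5│· · · · · · ♟ ·│5
4│♙ · · ♙ · · · ·│4
3│· · · · · · ♙ ·│3
2│· ♙ ♙ · ♙ ♙ · ♙│2
1│♖ ♘ ♗ ♕ ♔ ♗ ♘ ♖│1
  ─────────────────
  a b c d e f g h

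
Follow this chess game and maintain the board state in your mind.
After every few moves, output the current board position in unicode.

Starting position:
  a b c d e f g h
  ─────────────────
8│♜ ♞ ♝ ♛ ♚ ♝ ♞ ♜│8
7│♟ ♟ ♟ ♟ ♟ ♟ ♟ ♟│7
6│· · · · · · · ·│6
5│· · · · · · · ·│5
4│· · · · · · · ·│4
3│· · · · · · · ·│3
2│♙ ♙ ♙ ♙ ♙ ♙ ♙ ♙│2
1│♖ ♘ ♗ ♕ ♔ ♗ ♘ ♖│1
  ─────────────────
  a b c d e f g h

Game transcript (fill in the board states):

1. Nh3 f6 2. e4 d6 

  a b c d e f g h
  ─────────────────
8│♜ ♞ ♝ ♛ ♚ ♝ ♞ ♜│8
7│♟ ♟ ♟ · ♟ · ♟ ♟│7
6│· · · ♟ · ♟ · ·│6
5│· · · · · · · ·│5
4│· · · · ♙ · · ·│4
3│· · · · · · · ♘│3
2│♙ ♙ ♙ ♙ · ♙ ♙ ♙│2
1│♖ ♘ ♗ ♕ ♔ ♗ · ♖│1
  ─────────────────
  a b c d e f g h

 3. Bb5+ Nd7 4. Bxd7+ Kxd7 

  a b c d e f g h
  ─────────────────
8│♜ · ♝ ♛ · ♝ ♞ ♜│8
7│♟ ♟ ♟ ♚ ♟ · ♟ ♟│7
6│· · · ♟ · ♟ · ·│6
5│· · · · · · · ·│5
4│· · · · ♙ · · ·│4
3│· · · · · · · ♘│3
2│♙ ♙ ♙ ♙ · ♙ ♙ ♙│2
1│♖ ♘ ♗ ♕ ♔ · · ♖│1
  ─────────────────
  a b c d e f g h

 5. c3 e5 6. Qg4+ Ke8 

  a b c d e f g h
  ─────────────────
8│♜ · ♝ ♛ ♚ ♝ ♞ ♜│8
7│♟ ♟ ♟ · · · ♟ ♟│7
6│· · · ♟ · ♟ · ·│6
5│· · · · ♟ · · ·│5
4│· · · · ♙ · ♕ ·│4
3│· · ♙ · · · · ♘│3
2│♙ ♙ · ♙ · ♙ ♙ ♙│2
1│♖ ♘ ♗ · ♔ · · ♖│1
  ─────────────────
  a b c d e f g h

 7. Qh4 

  a b c d e f g h
  ─────────────────
8│♜ · ♝ ♛ ♚ ♝ ♞ ♜│8
7│♟ ♟ ♟ · · · ♟ ♟│7
6│· · · ♟ · ♟ · ·│6
5│· · · · ♟ · · ·│5
4│· · · · ♙ · · ♕│4
3│· · ♙ · · · · ♘│3
2│♙ ♙ · ♙ · ♙ ♙ ♙│2
1│♖ ♘ ♗ · ♔ · · ♖│1
  ─────────────────
  a b c d e f g h


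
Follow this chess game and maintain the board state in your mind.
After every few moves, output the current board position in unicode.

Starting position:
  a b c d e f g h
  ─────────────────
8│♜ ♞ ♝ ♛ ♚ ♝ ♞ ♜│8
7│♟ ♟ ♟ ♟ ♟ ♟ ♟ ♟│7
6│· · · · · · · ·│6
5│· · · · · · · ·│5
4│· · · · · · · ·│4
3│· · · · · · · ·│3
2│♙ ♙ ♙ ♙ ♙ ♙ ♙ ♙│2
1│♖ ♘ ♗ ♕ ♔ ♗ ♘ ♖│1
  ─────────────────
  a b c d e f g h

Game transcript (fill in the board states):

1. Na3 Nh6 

  a b c d e f g h
  ─────────────────
8│♜ ♞ ♝ ♛ ♚ ♝ · ♜│8
7│♟ ♟ ♟ ♟ ♟ ♟ ♟ ♟│7
6│· · · · · · · ♞│6
5│· · · · · · · ·│5
4│· · · · · · · ·│4
3│♘ · · · · · · ·│3
2│♙ ♙ ♙ ♙ ♙ ♙ ♙ ♙│2
1│♖ · ♗ ♕ ♔ ♗ ♘ ♖│1
  ─────────────────
  a b c d e f g h

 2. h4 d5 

  a b c d e f g h
  ─────────────────
8│♜ ♞ ♝ ♛ ♚ ♝ · ♜│8
7│♟ ♟ ♟ · ♟ ♟ ♟ ♟│7
6│· · · · · · · ♞│6
5│· · · ♟ · · · ·│5
4│· · · · · · · ♙│4
3│♘ · · · · · · ·│3
2│♙ ♙ ♙ ♙ ♙ ♙ ♙ ·│2
1│♖ · ♗ ♕ ♔ ♗ ♘ ♖│1
  ─────────────────
  a b c d e f g h

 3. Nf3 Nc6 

  a b c d e f g h
  ─────────────────
8│♜ · ♝ ♛ ♚ ♝ · ♜│8
7│♟ ♟ ♟ · ♟ ♟ ♟ ♟│7
6│· · ♞ · · · · ♞│6
5│· · · ♟ · · · ·│5
4│· · · · · · · ♙│4
3│♘ · · · · ♘ · ·│3
2│♙ ♙ ♙ ♙ ♙ ♙ ♙ ·│2
1│♖ · ♗ ♕ ♔ ♗ · ♖│1
  ─────────────────
  a b c d e f g h

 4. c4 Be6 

  a b c d e f g h
  ─────────────────
8│♜ · · ♛ ♚ ♝ · ♜│8
7│♟ ♟ ♟ · ♟ ♟ ♟ ♟│7
6│· · ♞ · ♝ · · ♞│6
5│· · · ♟ · · · ·│5
4│· · ♙ · · · · ♙│4
3│♘ · · · · ♘ · ·│3
2│♙ ♙ · ♙ ♙ ♙ ♙ ·│2
1│♖ · ♗ ♕ ♔ ♗ · ♖│1
  ─────────────────
  a b c d e f g h

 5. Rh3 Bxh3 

  a b c d e f g h
  ─────────────────
8│♜ · · ♛ ♚ ♝ · ♜│8
7│♟ ♟ ♟ · ♟ ♟ ♟ ♟│7
6│· · ♞ · · · · ♞│6
5│· · · ♟ · · · ·│5
4│· · ♙ · · · · ♙│4
3│♘ · · · · ♘ · ♝│3
2│♙ ♙ · ♙ ♙ ♙ ♙ ·│2
1│♖ · ♗ ♕ ♔ ♗ · ·│1
  ─────────────────
  a b c d e f g h



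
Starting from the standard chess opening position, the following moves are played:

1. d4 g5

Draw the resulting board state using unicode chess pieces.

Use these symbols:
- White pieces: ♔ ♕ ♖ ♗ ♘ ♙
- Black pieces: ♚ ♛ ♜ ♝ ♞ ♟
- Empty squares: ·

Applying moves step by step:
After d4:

♜ ♞ ♝ ♛ ♚ ♝ ♞ ♜
♟ ♟ ♟ ♟ ♟ ♟ ♟ ♟
· · · · · · · ·
· · · · · · · ·
· · · ♙ · · · ·
· · · · · · · ·
♙ ♙ ♙ · ♙ ♙ ♙ ♙
♖ ♘ ♗ ♕ ♔ ♗ ♘ ♖


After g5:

♜ ♞ ♝ ♛ ♚ ♝ ♞ ♜
♟ ♟ ♟ ♟ ♟ ♟ · ♟
· · · · · · · ·
· · · · · · ♟ ·
· · · ♙ · · · ·
· · · · · · · ·
♙ ♙ ♙ · ♙ ♙ ♙ ♙
♖ ♘ ♗ ♕ ♔ ♗ ♘ ♖



  a b c d e f g h
  ─────────────────
8│♜ ♞ ♝ ♛ ♚ ♝ ♞ ♜│8
7│♟ ♟ ♟ ♟ ♟ ♟ · ♟│7
6│· · · · · · · ·│6
5│· · · · · · ♟ ·│5
4│· · · ♙ · · · ·│4
3│· · · · · · · ·│3
2│♙ ♙ ♙ · ♙ ♙ ♙ ♙│2
1│♖ ♘ ♗ ♕ ♔ ♗ ♘ ♖│1
  ─────────────────
  a b c d e f g h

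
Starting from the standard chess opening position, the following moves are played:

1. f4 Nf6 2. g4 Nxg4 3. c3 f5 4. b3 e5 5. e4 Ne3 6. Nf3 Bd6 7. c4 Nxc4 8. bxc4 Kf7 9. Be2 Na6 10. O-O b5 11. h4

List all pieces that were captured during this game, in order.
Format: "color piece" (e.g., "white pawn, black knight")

Tracking captures:
  Nxg4: captured white pawn
  Nxc4: captured white pawn
  bxc4: captured black knight

white pawn, white pawn, black knight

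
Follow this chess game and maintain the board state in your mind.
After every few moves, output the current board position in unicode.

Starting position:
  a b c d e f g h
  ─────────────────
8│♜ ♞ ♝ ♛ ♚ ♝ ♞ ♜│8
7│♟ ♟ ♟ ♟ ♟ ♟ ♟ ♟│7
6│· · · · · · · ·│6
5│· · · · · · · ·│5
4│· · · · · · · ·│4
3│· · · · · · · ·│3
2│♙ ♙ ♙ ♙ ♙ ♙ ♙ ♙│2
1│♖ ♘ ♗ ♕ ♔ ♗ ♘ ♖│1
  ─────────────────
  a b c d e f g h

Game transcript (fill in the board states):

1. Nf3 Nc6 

  a b c d e f g h
  ─────────────────
8│♜ · ♝ ♛ ♚ ♝ ♞ ♜│8
7│♟ ♟ ♟ ♟ ♟ ♟ ♟ ♟│7
6│· · ♞ · · · · ·│6
5│· · · · · · · ·│5
4│· · · · · · · ·│4
3│· · · · · ♘ · ·│3
2│♙ ♙ ♙ ♙ ♙ ♙ ♙ ♙│2
1│♖ ♘ ♗ ♕ ♔ ♗ · ♖│1
  ─────────────────
  a b c d e f g h

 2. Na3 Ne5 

  a b c d e f g h
  ─────────────────
8│♜ · ♝ ♛ ♚ ♝ ♞ ♜│8
7│♟ ♟ ♟ ♟ ♟ ♟ ♟ ♟│7
6│· · · · · · · ·│6
5│· · · · ♞ · · ·│5
4│· · · · · · · ·│4
3│♘ · · · · ♘ · ·│3
2│♙ ♙ ♙ ♙ ♙ ♙ ♙ ♙│2
1│♖ · ♗ ♕ ♔ ♗ · ♖│1
  ─────────────────
  a b c d e f g h

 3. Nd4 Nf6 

  a b c d e f g h
  ─────────────────
8│♜ · ♝ ♛ ♚ ♝ · ♜│8
7│♟ ♟ ♟ ♟ ♟ ♟ ♟ ♟│7
6│· · · · · ♞ · ·│6
5│· · · · ♞ · · ·│5
4│· · · ♘ · · · ·│4
3│♘ · · · · · · ·│3
2│♙ ♙ ♙ ♙ ♙ ♙ ♙ ♙│2
1│♖ · ♗ ♕ ♔ ♗ · ♖│1
  ─────────────────
  a b c d e f g h

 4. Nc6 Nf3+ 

  a b c d e f g h
  ─────────────────
8│♜ · ♝ ♛ ♚ ♝ · ♜│8
7│♟ ♟ ♟ ♟ ♟ ♟ ♟ ♟│7
6│· · ♘ · · ♞ · ·│6
5│· · · · · · · ·│5
4│· · · · · · · ·│4
3│♘ · · · · ♞ · ·│3
2│♙ ♙ ♙ ♙ ♙ ♙ ♙ ♙│2
1│♖ · ♗ ♕ ♔ ♗ · ♖│1
  ─────────────────
  a b c d e f g h



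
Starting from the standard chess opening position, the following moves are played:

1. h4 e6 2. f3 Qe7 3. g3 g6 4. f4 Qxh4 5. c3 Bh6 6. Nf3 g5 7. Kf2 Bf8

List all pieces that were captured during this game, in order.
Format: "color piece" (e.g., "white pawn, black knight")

Tracking captures:
  Qxh4: captured white pawn

white pawn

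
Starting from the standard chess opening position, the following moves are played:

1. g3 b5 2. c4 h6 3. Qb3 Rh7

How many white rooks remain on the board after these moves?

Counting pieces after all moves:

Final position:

  a b c d e f g h
  ─────────────────
8│♜ ♞ ♝ ♛ ♚ ♝ ♞ ·│8
7│♟ · ♟ ♟ ♟ ♟ ♟ ♜│7
6│· · · · · · · ♟│6
5│· ♟ · · · · · ·│5
4│· · ♙ · · · · ·│4
3│· ♕ · · · · ♙ ·│3
2│♙ ♙ · ♙ ♙ ♙ · ♙│2
1│♖ ♘ ♗ · ♔ ♗ ♘ ♖│1
  ─────────────────
  a b c d e f g h


2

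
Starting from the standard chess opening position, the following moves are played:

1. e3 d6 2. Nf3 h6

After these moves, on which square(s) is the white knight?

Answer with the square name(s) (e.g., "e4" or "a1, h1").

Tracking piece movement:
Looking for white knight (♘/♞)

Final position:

  a b c d e f g h
  ─────────────────
8│♜ ♞ ♝ ♛ ♚ ♝ ♞ ♜│8
7│♟ ♟ ♟ · ♟ ♟ ♟ ·│7
6│· · · ♟ · · · ♟│6
5│· · · · · · · ·│5
4│· · · · · · · ·│4
3│· · · · ♙ ♘ · ·│3
2│♙ ♙ ♙ ♙ · ♙ ♙ ♙│2
1│♖ ♘ ♗ ♕ ♔ ♗ · ♖│1
  ─────────────────
  a b c d e f g h


b1, f3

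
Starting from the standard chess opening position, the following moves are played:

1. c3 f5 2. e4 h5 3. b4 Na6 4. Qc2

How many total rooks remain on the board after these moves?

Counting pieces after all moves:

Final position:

  a b c d e f g h
  ─────────────────
8│♜ · ♝ ♛ ♚ ♝ ♞ ♜│8
7│♟ ♟ ♟ ♟ ♟ · ♟ ·│7
6│♞ · · · · · · ·│6
5│· · · · · ♟ · ♟│5
4│· ♙ · · ♙ · · ·│4
3│· · ♙ · · · · ·│3
2│♙ · ♕ ♙ · ♙ ♙ ♙│2
1│♖ ♘ ♗ · ♔ ♗ ♘ ♖│1
  ─────────────────
  a b c d e f g h


4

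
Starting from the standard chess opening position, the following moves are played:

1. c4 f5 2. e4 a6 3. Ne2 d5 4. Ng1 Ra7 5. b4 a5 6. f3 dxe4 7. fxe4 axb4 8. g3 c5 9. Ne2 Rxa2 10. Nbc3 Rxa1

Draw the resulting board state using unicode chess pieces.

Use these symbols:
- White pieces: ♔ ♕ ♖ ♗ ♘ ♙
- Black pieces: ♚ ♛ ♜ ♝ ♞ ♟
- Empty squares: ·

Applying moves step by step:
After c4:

♜ ♞ ♝ ♛ ♚ ♝ ♞ ♜
♟ ♟ ♟ ♟ ♟ ♟ ♟ ♟
· · · · · · · ·
· · · · · · · ·
· · ♙ · · · · ·
· · · · · · · ·
♙ ♙ · ♙ ♙ ♙ ♙ ♙
♖ ♘ ♗ ♕ ♔ ♗ ♘ ♖


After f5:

♜ ♞ ♝ ♛ ♚ ♝ ♞ ♜
♟ ♟ ♟ ♟ ♟ · ♟ ♟
· · · · · · · ·
· · · · · ♟ · ·
· · ♙ · · · · ·
· · · · · · · ·
♙ ♙ · ♙ ♙ ♙ ♙ ♙
♖ ♘ ♗ ♕ ♔ ♗ ♘ ♖


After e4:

♜ ♞ ♝ ♛ ♚ ♝ ♞ ♜
♟ ♟ ♟ ♟ ♟ · ♟ ♟
· · · · · · · ·
· · · · · ♟ · ·
· · ♙ · ♙ · · ·
· · · · · · · ·
♙ ♙ · ♙ · ♙ ♙ ♙
♖ ♘ ♗ ♕ ♔ ♗ ♘ ♖


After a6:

♜ ♞ ♝ ♛ ♚ ♝ ♞ ♜
· ♟ ♟ ♟ ♟ · ♟ ♟
♟ · · · · · · ·
· · · · · ♟ · ·
· · ♙ · ♙ · · ·
· · · · · · · ·
♙ ♙ · ♙ · ♙ ♙ ♙
♖ ♘ ♗ ♕ ♔ ♗ ♘ ♖


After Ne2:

♜ ♞ ♝ ♛ ♚ ♝ ♞ ♜
· ♟ ♟ ♟ ♟ · ♟ ♟
♟ · · · · · · ·
· · · · · ♟ · ·
· · ♙ · ♙ · · ·
· · · · · · · ·
♙ ♙ · ♙ ♘ ♙ ♙ ♙
♖ ♘ ♗ ♕ ♔ ♗ · ♖


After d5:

♜ ♞ ♝ ♛ ♚ ♝ ♞ ♜
· ♟ ♟ · ♟ · ♟ ♟
♟ · · · · · · ·
· · · ♟ · ♟ · ·
· · ♙ · ♙ · · ·
· · · · · · · ·
♙ ♙ · ♙ ♘ ♙ ♙ ♙
♖ ♘ ♗ ♕ ♔ ♗ · ♖


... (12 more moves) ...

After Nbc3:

· ♞ ♝ ♛ ♚ ♝ ♞ ♜
· ♟ · · ♟ · ♟ ♟
· · · · · · · ·
· · ♟ · · ♟ · ·
· ♟ ♙ · ♙ · · ·
· · ♘ · · · ♙ ·
♜ · · ♙ ♘ · · ♙
♖ · ♗ ♕ ♔ ♗ · ♖


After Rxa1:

· ♞ ♝ ♛ ♚ ♝ ♞ ♜
· ♟ · · ♟ · ♟ ♟
· · · · · · · ·
· · ♟ · · ♟ · ·
· ♟ ♙ · ♙ · · ·
· · ♘ · · · ♙ ·
· · · ♙ ♘ · · ♙
♜ · ♗ ♕ ♔ ♗ · ♖



  a b c d e f g h
  ─────────────────
8│· ♞ ♝ ♛ ♚ ♝ ♞ ♜│8
7│· ♟ · · ♟ · ♟ ♟│7
6│· · · · · · · ·│6
5│· · ♟ · · ♟ · ·│5
4│· ♟ ♙ · ♙ · · ·│4
3│· · ♘ · · · ♙ ·│3
2│· · · ♙ ♘ · · ♙│2
1│♜ · ♗ ♕ ♔ ♗ · ♖│1
  ─────────────────
  a b c d e f g h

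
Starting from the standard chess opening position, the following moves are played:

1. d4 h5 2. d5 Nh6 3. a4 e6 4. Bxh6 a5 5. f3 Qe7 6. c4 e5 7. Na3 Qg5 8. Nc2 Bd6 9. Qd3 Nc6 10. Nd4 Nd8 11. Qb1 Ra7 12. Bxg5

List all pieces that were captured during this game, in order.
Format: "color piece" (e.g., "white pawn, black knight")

Tracking captures:
  Bxh6: captured black knight
  Bxg5: captured black queen

black knight, black queen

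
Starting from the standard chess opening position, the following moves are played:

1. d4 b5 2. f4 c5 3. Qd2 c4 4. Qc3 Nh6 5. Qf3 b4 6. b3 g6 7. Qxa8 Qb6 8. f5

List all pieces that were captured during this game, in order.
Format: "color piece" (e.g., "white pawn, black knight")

Tracking captures:
  Qxa8: captured black rook

black rook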